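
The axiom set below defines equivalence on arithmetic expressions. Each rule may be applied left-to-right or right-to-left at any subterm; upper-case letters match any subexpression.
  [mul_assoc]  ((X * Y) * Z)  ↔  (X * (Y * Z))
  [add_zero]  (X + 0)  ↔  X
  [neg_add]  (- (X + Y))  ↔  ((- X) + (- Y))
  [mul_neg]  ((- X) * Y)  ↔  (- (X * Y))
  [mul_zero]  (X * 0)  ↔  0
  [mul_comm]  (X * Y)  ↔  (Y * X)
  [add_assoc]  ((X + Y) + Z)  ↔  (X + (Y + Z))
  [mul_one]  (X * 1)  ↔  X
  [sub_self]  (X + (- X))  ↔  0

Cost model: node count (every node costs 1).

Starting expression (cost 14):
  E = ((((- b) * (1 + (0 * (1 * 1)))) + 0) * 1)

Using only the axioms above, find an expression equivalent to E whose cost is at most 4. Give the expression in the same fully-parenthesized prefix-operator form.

(1 * (- b))   [cost 4]

1. [mul_one →] (1 * 1)  →  1;  E = ((((- b) * (1 + (0 * 1))) + 0) * 1)
2. [mul_one →] ((((- b) * (1 + (0 * 1))) + 0) * 1)  →  (((- b) * (1 + (0 * 1))) + 0)
3. [add_zero →] (((- b) * (1 + (0 * 1))) + 0)  →  ((- b) * (1 + (0 * 1)))
4. [mul_comm →] ((- b) * (1 + (0 * 1)))  →  ((1 + (0 * 1)) * (- b))
5. [mul_one →] (0 * 1)  →  0;  E = ((1 + 0) * (- b))
6. [add_zero →] (1 + 0)  →  1;  cost 4 ≤ 4, done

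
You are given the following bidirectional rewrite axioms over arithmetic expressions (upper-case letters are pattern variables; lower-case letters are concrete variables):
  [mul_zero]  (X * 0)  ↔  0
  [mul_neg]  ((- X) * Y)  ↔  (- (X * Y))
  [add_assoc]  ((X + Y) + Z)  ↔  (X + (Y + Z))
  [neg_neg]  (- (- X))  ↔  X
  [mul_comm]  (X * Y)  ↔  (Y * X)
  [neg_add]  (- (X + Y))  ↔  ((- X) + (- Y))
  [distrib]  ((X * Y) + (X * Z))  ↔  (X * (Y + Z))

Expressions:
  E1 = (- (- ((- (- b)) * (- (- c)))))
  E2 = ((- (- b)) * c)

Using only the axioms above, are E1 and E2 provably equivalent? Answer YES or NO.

(1) (- (- ((- (- b)) * (- (- c)))))  =[neg_neg →]=  ((- (- b)) * (- (- c)))
(2) (- (- c))  =[neg_neg →]=  c    ⊢ E2

YES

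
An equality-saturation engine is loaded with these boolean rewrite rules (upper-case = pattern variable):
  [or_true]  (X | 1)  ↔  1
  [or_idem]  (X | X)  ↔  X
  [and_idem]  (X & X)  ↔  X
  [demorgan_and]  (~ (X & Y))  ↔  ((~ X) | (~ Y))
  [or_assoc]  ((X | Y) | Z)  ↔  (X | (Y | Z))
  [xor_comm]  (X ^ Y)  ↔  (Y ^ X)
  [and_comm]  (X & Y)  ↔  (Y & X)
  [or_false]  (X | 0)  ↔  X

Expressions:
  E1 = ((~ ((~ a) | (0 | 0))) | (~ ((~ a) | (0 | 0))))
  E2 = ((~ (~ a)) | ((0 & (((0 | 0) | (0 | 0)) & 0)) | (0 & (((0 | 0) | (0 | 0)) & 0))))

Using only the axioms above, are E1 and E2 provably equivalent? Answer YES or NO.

(1) ((~ ((~ a) | (0 | 0))) | (~ ((~ a) | (0 | 0))))  =[or_idem →]=  (~ ((~ a) | (0 | 0)))
(2) (0 | 0)  =[or_false →]=  0    ⊢ (~ ((~ a) | 0))
(3) ((~ a) | 0)  =[or_false →]=  (~ a)    ⊢ (~ (~ a))
(4) (~ (~ a))  =[or_false ←]=  ((~ (~ a)) | 0)
(5) 0  =[and_idem ←]=  (0 & 0)    ⊢ ((~ (~ a)) | (0 & 0))
(6) 0  =[and_idem ←]=  (0 & 0)    ⊢ ((~ (~ a)) | (0 & (0 & 0)))
(7) 0  =[or_idem ←]=  (0 | 0)    ⊢ ((~ (~ a)) | (0 & ((0 | 0) & 0)))
(8) (0 | 0)  =[or_idem ←]=  ((0 | 0) | (0 | 0))    ⊢ ((~ (~ a)) | (0 & (((0 | 0) | (0 | 0)) & 0)))
(9) (0 & (((0 | 0) | (0 | 0)) & 0))  =[or_idem ←]=  ((0 & (((0 | 0) | (0 | 0)) & 0)) | (0 & (((0 | 0) | (0 | 0)) & 0)))    ⊢ E2

YES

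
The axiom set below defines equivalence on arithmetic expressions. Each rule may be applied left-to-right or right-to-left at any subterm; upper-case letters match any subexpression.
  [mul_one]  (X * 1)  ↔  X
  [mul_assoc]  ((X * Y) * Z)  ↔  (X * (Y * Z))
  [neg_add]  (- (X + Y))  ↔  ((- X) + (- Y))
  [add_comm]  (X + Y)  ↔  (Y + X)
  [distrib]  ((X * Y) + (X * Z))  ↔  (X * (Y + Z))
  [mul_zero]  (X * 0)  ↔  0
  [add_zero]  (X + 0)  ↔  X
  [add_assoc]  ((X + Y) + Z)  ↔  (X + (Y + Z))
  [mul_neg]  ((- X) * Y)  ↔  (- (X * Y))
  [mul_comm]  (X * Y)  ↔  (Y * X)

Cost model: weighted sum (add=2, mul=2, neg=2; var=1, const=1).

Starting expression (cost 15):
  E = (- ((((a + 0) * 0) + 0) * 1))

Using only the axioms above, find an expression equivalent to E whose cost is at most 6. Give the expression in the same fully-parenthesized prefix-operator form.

(- (a * 0))   [cost 6]

step 1: mul_one (→) rewrites ((((a + 0) * 0) + 0) * 1) into (((a + 0) * 0) + 0), now (- (((a + 0) * 0) + 0))
step 2: add_zero (→) rewrites (((a + 0) * 0) + 0) into ((a + 0) * 0), now (- ((a + 0) * 0))
step 3: add_zero (→) rewrites (a + 0) into a, reaching cost 6 (bound 6)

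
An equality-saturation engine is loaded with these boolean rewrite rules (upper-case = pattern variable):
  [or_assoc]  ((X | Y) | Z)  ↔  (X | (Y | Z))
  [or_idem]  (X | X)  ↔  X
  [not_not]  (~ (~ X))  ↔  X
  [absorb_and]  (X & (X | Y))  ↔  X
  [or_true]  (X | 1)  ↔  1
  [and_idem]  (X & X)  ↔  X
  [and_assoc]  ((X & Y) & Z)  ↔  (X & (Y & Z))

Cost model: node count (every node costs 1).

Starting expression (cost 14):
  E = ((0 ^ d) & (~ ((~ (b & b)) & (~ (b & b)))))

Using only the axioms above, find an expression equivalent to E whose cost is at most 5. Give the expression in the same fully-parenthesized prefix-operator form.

((0 ^ d) & b)   [cost 5]

(1) ((~ (b & b)) & (~ (b & b)))  =[and_idem →]=  (~ (b & b))    ⊢ ((0 ^ d) & (~ (~ (b & b))))
(2) (b & b)  =[and_idem →]=  b    ⊢ ((0 ^ d) & (~ (~ b)))
(3) (~ (~ b))  =[not_not →]=  b    ⊢ cost 5, within 5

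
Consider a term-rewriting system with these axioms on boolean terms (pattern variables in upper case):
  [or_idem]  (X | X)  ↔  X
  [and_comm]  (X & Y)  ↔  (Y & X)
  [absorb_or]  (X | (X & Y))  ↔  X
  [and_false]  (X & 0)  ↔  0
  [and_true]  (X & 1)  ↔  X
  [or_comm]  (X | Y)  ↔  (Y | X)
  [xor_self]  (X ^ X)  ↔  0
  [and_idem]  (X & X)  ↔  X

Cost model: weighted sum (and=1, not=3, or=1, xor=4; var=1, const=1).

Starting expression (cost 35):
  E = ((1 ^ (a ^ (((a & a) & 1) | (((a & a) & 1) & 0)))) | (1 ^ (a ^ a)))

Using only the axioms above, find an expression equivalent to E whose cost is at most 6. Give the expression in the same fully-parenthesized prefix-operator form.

1. [absorb_or →] (((a & a) & 1) | (((a & a) & 1) & 0))  →  ((a & a) & 1);  E = ((1 ^ (a ^ ((a & a) & 1))) | (1 ^ (a ^ a)))
2. [and_idem →] (a & a)  →  a;  E = ((1 ^ (a ^ (a & 1))) | (1 ^ (a ^ a)))
3. [and_true →] (a & 1)  →  a;  E = ((1 ^ (a ^ a)) | (1 ^ (a ^ a)))
4. [or_idem →] ((1 ^ (a ^ a)) | (1 ^ (a ^ a)))  →  (1 ^ (a ^ a))
5. [xor_self →] (a ^ a)  →  0;  cost 6 ≤ 6, done

(1 ^ 0)   [cost 6]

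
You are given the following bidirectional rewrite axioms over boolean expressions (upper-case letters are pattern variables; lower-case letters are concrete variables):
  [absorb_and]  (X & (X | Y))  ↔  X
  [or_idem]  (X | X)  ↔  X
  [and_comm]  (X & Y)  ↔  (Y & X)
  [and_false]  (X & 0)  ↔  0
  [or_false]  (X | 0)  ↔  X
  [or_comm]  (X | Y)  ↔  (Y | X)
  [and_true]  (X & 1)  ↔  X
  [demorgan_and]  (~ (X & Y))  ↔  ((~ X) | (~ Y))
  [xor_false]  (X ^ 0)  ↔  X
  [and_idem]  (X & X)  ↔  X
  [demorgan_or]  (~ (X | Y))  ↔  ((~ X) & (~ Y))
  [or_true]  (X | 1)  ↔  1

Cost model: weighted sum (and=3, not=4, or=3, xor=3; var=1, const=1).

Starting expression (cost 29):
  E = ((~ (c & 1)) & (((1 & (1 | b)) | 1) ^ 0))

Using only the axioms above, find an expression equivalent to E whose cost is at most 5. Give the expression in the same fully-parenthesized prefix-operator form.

(~ c)   [cost 5]

1. [xor_false →] (((1 & (1 | b)) | 1) ^ 0)  →  ((1 & (1 | b)) | 1);  E = ((~ (c & 1)) & ((1 & (1 | b)) | 1))
2. [and_true →] (c & 1)  →  c;  E = ((~ c) & ((1 & (1 | b)) | 1))
3. [absorb_and →] (1 & (1 | b))  →  1;  E = ((~ c) & (1 | 1))
4. [or_idem →] (1 | 1)  →  1;  E = ((~ c) & 1)
5. [and_true →] ((~ c) & 1)  →  (~ c);  cost 5 ≤ 5, done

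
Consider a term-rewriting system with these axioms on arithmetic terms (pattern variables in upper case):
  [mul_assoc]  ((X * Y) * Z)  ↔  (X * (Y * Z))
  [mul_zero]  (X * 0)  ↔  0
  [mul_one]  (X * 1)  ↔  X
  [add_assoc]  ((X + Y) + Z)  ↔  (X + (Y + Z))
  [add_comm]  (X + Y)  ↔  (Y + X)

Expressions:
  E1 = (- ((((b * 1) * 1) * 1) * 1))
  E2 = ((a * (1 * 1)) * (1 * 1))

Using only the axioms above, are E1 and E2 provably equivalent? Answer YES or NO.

NO

All listed rules preserve value, hence provable equivalence implies equal values everywhere; look for a separating assignment.
a=0, b=1 gives E1 ↦ -1, E2 ↦ 0; values differ ⇒ not provably equivalent.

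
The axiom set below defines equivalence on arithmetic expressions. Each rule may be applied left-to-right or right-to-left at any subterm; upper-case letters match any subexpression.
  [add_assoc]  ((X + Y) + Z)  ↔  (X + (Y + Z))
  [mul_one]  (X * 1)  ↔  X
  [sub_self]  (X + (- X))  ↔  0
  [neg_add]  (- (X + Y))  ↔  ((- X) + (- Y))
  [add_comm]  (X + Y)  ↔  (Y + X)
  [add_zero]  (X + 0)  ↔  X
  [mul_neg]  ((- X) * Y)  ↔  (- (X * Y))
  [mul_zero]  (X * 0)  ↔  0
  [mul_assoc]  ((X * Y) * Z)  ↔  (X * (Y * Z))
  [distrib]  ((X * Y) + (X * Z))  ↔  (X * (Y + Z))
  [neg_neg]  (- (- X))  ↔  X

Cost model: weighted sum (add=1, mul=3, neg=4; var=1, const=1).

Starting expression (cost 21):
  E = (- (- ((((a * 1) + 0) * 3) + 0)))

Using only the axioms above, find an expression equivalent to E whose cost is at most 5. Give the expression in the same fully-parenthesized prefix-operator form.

(a * 3)   [cost 5]

1. [mul_one →] (a * 1)  →  a;  E = (- (- (((a + 0) * 3) + 0)))
2. [add_zero →] (((a + 0) * 3) + 0)  →  ((a + 0) * 3);  E = (- (- ((a + 0) * 3)))
3. [add_zero →] (a + 0)  →  a;  E = (- (- (a * 3)))
4. [neg_neg →] (- (- (a * 3)))  →  (a * 3);  cost 5 ≤ 5, done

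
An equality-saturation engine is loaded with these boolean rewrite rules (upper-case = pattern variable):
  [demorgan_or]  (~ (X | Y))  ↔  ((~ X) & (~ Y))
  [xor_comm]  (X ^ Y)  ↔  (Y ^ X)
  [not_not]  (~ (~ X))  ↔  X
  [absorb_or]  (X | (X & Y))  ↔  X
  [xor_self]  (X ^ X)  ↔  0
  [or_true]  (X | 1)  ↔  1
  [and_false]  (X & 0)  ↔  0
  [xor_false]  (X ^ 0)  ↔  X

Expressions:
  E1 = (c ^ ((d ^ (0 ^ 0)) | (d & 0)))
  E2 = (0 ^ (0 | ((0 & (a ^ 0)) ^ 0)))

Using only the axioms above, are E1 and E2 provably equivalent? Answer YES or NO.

NO

Every axiom is a valid identity, so a rewrite proof would force E1 and E2 to agree under every assignment.
At a=0, c=0, d=1: E1 = 1 but E2 = 0; they differ, so no derivation exists.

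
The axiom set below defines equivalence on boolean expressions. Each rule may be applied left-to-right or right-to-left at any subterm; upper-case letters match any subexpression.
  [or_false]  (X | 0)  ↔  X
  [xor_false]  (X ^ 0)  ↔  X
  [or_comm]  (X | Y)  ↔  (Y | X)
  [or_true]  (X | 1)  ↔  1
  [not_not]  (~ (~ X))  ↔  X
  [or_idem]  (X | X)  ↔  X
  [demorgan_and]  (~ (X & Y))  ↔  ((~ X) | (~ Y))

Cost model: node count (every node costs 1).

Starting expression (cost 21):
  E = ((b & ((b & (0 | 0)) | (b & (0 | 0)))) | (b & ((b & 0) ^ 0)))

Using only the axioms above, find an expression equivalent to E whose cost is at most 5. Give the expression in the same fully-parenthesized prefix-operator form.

step 1: or_idem (→) rewrites ((b & (0 | 0)) | (b & (0 | 0))) into (b & (0 | 0)), now ((b & (b & (0 | 0))) | (b & ((b & 0) ^ 0)))
step 2: or_false (→) rewrites (0 | 0) into 0, now ((b & (b & 0)) | (b & ((b & 0) ^ 0)))
step 3: xor_false (→) rewrites ((b & 0) ^ 0) into (b & 0), now ((b & (b & 0)) | (b & (b & 0)))
step 4: or_idem (→) rewrites ((b & (b & 0)) | (b & (b & 0))) into (b & (b & 0)), reaching cost 5 (bound 5)

(b & (b & 0))   [cost 5]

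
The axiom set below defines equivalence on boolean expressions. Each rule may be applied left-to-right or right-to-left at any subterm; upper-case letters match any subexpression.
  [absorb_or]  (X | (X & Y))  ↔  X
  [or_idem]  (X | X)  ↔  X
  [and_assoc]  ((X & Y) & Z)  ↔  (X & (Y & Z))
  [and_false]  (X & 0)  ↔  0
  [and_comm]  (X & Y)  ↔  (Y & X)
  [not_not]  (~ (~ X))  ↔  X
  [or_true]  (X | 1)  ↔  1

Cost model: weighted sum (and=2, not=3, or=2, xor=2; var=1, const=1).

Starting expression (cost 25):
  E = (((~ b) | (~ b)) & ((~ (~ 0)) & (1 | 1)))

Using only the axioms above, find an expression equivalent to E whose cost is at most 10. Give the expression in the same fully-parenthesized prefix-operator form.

((~ b) & (0 & 1))   [cost 10]

(1) (~ (~ 0))  =[not_not →]=  0    ⊢ (((~ b) | (~ b)) & (0 & (1 | 1)))
(2) ((~ b) | (~ b))  =[or_idem →]=  (~ b)    ⊢ ((~ b) & (0 & (1 | 1)))
(3) (1 | 1)  =[or_idem →]=  1    ⊢ cost 10, within 10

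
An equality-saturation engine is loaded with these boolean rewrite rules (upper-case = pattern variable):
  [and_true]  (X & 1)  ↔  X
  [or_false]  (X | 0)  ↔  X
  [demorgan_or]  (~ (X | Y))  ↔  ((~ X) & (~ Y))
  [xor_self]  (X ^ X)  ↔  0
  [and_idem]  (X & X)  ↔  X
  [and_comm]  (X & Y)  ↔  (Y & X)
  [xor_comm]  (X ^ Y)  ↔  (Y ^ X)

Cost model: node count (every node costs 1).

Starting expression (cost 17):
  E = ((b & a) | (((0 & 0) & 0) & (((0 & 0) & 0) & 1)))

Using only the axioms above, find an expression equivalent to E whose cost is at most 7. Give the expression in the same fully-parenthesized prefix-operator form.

(1) (((0 & 0) & 0) & 1)  =[and_true →]=  ((0 & 0) & 0)    ⊢ ((b & a) | (((0 & 0) & 0) & ((0 & 0) & 0)))
(2) (((0 & 0) & 0) & ((0 & 0) & 0))  =[and_idem →]=  ((0 & 0) & 0)    ⊢ ((b & a) | ((0 & 0) & 0))
(3) (0 & 0)  =[and_idem →]=  0    ⊢ cost 7, within 7

((b & a) | (0 & 0))   [cost 7]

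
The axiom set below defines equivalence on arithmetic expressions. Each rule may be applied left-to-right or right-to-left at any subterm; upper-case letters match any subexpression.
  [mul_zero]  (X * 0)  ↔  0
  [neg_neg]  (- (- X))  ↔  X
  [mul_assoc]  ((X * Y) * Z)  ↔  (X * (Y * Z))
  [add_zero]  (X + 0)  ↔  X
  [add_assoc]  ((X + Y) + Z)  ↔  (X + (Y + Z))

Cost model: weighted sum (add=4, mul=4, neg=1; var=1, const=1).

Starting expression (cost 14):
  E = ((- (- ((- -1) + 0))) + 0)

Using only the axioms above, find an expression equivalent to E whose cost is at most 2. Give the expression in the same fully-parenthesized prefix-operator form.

1. [add_zero →] ((- (- ((- -1) + 0))) + 0)  →  (- (- ((- -1) + 0)))
2. [add_zero →] ((- -1) + 0)  →  (- -1);  E = (- (- (- -1)))
3. [neg_neg →] (- (- -1))  →  -1;  cost 2 ≤ 2, done

(- -1)   [cost 2]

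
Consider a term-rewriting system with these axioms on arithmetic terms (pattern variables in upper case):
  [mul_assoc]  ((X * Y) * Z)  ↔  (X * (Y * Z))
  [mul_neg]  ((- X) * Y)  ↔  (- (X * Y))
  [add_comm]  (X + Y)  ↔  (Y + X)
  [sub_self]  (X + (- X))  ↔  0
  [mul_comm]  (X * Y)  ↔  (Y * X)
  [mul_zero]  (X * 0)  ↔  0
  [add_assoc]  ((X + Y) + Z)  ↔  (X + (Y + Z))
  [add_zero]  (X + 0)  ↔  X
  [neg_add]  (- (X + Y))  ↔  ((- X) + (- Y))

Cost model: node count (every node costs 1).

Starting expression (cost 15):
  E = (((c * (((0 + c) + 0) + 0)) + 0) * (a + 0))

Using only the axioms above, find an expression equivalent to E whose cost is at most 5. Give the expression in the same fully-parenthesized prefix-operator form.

((c * c) * a)   [cost 5]

1. [add_zero →] ((0 + c) + 0)  →  (0 + c);  E = (((c * ((0 + c) + 0)) + 0) * (a + 0))
2. [add_zero →] ((0 + c) + 0)  →  (0 + c);  E = (((c * (0 + c)) + 0) * (a + 0))
3. [add_zero →] (a + 0)  →  a;  E = (((c * (0 + c)) + 0) * a)
4. [add_zero →] ((c * (0 + c)) + 0)  →  (c * (0 + c));  E = ((c * (0 + c)) * a)
5. [add_comm →] (0 + c)  →  (c + 0);  E = ((c * (c + 0)) * a)
6. [add_zero →] (c + 0)  →  c;  cost 5 ≤ 5, done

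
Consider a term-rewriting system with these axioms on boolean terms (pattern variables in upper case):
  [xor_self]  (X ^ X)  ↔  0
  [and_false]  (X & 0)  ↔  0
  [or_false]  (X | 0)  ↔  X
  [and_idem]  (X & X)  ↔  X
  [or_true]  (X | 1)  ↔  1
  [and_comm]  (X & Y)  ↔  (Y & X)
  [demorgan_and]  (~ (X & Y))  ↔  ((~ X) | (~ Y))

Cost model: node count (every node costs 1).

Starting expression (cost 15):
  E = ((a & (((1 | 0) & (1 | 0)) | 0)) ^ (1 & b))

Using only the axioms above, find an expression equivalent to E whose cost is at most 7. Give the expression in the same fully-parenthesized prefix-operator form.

((a & 1) ^ (1 & b))   [cost 7]

(1) ((1 | 0) & (1 | 0))  =[and_idem →]=  (1 | 0)    ⊢ ((a & ((1 | 0) | 0)) ^ (1 & b))
(2) ((1 | 0) | 0)  =[or_false →]=  (1 | 0)    ⊢ ((a & (1 | 0)) ^ (1 & b))
(3) (1 | 0)  =[or_false →]=  1    ⊢ cost 7, within 7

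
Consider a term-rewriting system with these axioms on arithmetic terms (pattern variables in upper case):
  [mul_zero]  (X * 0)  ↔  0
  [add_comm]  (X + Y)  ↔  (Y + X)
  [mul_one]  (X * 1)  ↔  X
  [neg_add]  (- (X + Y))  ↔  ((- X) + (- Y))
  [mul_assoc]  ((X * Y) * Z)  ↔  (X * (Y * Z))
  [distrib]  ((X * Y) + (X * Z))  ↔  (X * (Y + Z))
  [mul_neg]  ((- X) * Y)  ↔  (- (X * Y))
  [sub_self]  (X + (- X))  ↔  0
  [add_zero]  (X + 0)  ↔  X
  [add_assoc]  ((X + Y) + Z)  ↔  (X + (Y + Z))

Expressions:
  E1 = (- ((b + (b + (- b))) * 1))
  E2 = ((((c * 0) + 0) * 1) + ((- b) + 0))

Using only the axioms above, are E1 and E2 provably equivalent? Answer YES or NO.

YES

1. [sub_self →] (b + (- b))  →  0;  E1 = (- ((b + 0) * 1))
2. [mul_one →] ((b + 0) * 1)  →  (b + 0);  E1 = (- (b + 0))
3. [add_zero →] (b + 0)  →  b;  E1 = (- b)
4. [add_zero ←] (- b)  →  ((- b) + 0)
5. [add_comm →] ((- b) + 0)  →  (0 + (- b))
6. [add_zero ←] (- b)  →  ((- b) + 0);  E1 = (0 + ((- b) + 0))
7. [mul_one ←] 0  →  (0 * 1);  E1 = ((0 * 1) + ((- b) + 0))
8. [add_zero ←] 0  →  (0 + 0);  E1 = (((0 + 0) * 1) + ((- b) + 0))
9. [mul_zero ←] 0  →  (c * 0);  this is E2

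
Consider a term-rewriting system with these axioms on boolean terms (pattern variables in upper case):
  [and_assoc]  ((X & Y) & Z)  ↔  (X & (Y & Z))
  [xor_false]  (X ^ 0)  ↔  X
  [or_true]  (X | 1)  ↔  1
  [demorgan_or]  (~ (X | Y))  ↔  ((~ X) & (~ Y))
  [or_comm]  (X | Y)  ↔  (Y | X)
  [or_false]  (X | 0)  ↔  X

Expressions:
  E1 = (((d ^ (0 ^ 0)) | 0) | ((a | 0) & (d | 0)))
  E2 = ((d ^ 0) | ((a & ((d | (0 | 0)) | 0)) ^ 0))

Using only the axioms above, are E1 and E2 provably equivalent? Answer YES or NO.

1. [xor_false →] (0 ^ 0)  →  0;  E1 = (((d ^ 0) | 0) | ((a | 0) & (d | 0)))
2. [or_false →] ((d ^ 0) | 0)  →  (d ^ 0);  E1 = ((d ^ 0) | ((a | 0) & (d | 0)))
3. [xor_false →] (d ^ 0)  →  d;  E1 = (d | ((a | 0) & (d | 0)))
4. [or_false →] (a | 0)  →  a;  E1 = (d | (a & (d | 0)))
5. [or_false ←] 0  →  (0 | 0);  E1 = (d | (a & (d | (0 | 0))))
6. [or_false ←] (d | (0 | 0))  →  ((d | (0 | 0)) | 0);  E1 = (d | (a & ((d | (0 | 0)) | 0)))
7. [xor_false ←] d  →  (d ^ 0);  E1 = ((d ^ 0) | (a & ((d | (0 | 0)) | 0)))
8. [xor_false ←] (a & ((d | (0 | 0)) | 0))  →  ((a & ((d | (0 | 0)) | 0)) ^ 0);  this is E2

YES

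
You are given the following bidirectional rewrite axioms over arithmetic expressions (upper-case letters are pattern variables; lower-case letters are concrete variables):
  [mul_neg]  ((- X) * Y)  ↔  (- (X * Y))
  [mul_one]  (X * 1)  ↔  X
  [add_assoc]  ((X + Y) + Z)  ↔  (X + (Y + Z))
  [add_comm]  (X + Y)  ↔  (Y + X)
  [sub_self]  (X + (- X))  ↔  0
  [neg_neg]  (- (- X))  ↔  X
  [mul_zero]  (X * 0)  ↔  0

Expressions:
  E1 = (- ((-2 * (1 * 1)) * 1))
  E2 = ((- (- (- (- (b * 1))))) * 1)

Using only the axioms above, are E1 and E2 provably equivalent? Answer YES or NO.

NO

All listed rules preserve value, hence provable equivalence implies equal values everywhere; look for a separating assignment.
b=0 gives E1 ↦ 2, E2 ↦ 0; values differ ⇒ not provably equivalent.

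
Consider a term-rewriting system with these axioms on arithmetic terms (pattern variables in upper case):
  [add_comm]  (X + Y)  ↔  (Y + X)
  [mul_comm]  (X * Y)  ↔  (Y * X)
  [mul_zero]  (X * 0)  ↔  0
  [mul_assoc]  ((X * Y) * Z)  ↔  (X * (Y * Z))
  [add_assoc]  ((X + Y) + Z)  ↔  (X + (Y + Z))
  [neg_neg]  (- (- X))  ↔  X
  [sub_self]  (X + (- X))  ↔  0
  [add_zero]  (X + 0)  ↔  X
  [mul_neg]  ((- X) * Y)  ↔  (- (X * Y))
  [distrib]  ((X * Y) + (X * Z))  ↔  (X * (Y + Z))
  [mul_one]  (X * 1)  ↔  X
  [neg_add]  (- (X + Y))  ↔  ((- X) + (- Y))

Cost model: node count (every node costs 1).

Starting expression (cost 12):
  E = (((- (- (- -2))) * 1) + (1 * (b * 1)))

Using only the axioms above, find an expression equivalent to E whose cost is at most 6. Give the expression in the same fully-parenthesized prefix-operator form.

((- -2) + (1 * b))   [cost 6]

(1) ((- (- (- -2))) * 1)  =[mul_one →]=  (- (- (- -2)))    ⊢ ((- (- (- -2))) + (1 * (b * 1)))
(2) (b * 1)  =[mul_one →]=  b    ⊢ ((- (- (- -2))) + (1 * b))
(3) (- (- -2))  =[neg_neg →]=  -2    ⊢ cost 6, within 6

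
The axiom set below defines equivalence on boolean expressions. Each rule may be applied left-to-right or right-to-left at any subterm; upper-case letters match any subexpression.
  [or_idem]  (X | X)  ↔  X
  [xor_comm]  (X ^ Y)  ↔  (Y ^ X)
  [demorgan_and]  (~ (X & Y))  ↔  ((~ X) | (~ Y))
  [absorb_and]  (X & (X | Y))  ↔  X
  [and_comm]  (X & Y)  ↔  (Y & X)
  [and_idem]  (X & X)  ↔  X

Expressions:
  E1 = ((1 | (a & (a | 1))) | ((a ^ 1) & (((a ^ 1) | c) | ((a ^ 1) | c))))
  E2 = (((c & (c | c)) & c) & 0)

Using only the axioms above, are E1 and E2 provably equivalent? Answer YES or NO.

Every axiom is a valid identity, so a rewrite proof would force E1 and E2 to agree under every assignment.
At a=0, c=0: E1 = 1 but E2 = 0; they differ, so no derivation exists.

NO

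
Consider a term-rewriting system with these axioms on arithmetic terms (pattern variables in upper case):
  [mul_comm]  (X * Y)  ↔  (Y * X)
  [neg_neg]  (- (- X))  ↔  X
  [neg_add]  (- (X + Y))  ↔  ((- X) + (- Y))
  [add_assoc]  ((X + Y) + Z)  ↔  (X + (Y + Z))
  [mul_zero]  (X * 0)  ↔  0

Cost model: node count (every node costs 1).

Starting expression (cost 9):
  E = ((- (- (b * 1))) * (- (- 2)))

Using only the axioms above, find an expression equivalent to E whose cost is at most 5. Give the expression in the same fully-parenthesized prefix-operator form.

step 1: neg_neg (→) rewrites (- (- (b * 1))) into (b * 1), now ((b * 1) * (- (- 2)))
step 2: mul_comm (→) rewrites ((b * 1) * (- (- 2))) into ((- (- 2)) * (b * 1))
step 3: neg_neg (→) rewrites (- (- 2)) into 2, reaching cost 5 (bound 5)

(2 * (b * 1))   [cost 5]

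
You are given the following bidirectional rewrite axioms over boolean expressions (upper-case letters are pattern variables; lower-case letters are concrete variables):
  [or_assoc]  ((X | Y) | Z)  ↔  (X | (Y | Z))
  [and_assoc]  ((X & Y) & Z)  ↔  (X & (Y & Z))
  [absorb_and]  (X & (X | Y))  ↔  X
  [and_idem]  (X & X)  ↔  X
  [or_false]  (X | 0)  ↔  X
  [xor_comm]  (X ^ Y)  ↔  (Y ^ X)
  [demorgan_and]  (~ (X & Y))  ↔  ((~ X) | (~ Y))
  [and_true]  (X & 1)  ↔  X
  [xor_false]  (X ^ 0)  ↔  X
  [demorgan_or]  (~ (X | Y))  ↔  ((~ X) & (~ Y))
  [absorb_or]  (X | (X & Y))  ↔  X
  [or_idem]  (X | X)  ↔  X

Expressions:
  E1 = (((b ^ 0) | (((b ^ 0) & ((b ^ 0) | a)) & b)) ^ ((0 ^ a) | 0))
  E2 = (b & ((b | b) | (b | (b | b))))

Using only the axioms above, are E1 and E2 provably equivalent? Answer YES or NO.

All listed rules preserve value, hence provable equivalence implies equal values everywhere; look for a separating assignment.
a=1, b=0 gives E1 ↦ 1, E2 ↦ 0; values differ ⇒ not provably equivalent.

NO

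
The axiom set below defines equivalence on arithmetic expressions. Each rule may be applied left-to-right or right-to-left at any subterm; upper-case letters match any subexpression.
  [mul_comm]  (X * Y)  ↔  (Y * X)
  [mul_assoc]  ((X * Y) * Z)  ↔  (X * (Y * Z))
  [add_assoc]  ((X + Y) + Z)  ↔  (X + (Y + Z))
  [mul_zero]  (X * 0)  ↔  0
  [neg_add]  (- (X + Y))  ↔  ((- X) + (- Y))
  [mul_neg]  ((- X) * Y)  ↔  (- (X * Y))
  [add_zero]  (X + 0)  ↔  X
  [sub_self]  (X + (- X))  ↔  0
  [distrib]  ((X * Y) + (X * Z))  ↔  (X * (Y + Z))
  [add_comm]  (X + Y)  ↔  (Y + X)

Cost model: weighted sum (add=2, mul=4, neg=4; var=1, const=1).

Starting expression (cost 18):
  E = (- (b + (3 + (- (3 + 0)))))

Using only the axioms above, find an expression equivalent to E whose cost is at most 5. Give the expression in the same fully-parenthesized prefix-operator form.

(1) (3 + 0)  =[add_zero →]=  3    ⊢ (- (b + (3 + (- 3))))
(2) (3 + (- 3))  =[sub_self →]=  0    ⊢ (- (b + 0))
(3) (b + 0)  =[add_zero →]=  b    ⊢ cost 5, within 5

(- b)   [cost 5]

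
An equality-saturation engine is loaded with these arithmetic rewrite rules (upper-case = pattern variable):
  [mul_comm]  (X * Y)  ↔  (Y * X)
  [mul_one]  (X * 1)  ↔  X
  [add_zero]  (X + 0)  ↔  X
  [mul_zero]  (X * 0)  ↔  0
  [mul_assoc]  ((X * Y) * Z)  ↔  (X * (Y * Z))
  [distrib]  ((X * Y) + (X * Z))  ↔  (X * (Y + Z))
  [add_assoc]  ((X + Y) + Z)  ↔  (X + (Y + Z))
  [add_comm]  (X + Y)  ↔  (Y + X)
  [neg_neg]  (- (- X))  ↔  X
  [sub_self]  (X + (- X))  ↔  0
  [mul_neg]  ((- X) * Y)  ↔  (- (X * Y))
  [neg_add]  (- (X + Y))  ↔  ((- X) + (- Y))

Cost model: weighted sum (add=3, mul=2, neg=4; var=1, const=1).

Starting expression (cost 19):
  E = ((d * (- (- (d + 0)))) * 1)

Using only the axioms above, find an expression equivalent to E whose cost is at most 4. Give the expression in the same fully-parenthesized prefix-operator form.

(d * d)   [cost 4]

step 1: mul_one (→) rewrites ((d * (- (- (d + 0)))) * 1) into (d * (- (- (d + 0))))
step 2: add_zero (→) rewrites (d + 0) into d, now (d * (- (- d)))
step 3: neg_neg (→) rewrites (- (- d)) into d, reaching cost 4 (bound 4)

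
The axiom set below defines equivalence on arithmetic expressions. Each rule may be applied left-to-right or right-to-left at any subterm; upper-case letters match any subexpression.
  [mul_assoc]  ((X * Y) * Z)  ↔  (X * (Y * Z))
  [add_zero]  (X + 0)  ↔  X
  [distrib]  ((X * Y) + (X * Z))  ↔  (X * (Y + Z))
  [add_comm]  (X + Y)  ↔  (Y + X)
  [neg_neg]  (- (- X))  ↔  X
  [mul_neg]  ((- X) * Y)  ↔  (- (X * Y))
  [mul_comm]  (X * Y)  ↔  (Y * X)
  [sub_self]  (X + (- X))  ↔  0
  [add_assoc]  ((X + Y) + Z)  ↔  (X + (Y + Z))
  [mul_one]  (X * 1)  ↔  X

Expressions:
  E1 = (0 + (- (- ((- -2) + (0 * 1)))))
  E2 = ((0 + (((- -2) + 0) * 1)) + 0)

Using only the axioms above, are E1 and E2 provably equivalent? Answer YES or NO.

YES

(1) (0 * 1)  =[mul_one →]=  0    ⊢ (0 + (- (- ((- -2) + 0))))
(2) ((- -2) + 0)  =[add_zero →]=  (- -2)    ⊢ (0 + (- (- (- -2))))
(3) (- (- (- -2)))  =[neg_neg →]=  (- -2)    ⊢ (0 + (- -2))
(4) (0 + (- -2))  =[add_zero ←]=  ((0 + (- -2)) + 0)
(5) (- -2)  =[mul_one ←]=  ((- -2) * 1)    ⊢ ((0 + ((- -2) * 1)) + 0)
(6) (- -2)  =[add_zero ←]=  ((- -2) + 0)    ⊢ E2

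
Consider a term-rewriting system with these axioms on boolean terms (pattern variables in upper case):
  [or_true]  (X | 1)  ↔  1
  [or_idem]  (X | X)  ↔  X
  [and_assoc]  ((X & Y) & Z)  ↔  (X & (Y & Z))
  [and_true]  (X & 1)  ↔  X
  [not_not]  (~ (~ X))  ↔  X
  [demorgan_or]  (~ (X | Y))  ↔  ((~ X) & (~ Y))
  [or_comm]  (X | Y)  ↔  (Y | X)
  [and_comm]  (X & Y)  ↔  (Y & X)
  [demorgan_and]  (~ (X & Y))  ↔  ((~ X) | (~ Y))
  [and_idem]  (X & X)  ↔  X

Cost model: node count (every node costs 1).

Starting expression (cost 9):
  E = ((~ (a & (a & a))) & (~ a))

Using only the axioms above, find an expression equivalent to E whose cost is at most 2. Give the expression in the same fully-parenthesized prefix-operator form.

step 1: and_idem (→) rewrites (a & a) into a, now ((~ (a & a)) & (~ a))
step 2: and_idem (→) rewrites (a & a) into a, now ((~ a) & (~ a))
step 3: and_idem (→) rewrites ((~ a) & (~ a)) into (~ a), reaching cost 2 (bound 2)

(~ a)   [cost 2]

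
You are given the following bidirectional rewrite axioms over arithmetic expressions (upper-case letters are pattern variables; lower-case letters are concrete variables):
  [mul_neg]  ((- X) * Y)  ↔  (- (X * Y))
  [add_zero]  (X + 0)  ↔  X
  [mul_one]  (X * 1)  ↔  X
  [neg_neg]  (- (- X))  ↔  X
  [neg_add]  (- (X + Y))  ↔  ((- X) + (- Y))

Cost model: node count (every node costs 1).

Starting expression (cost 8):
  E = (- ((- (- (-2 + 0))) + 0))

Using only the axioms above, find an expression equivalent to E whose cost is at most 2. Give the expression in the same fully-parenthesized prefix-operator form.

1. [neg_neg →] (- (- (-2 + 0)))  →  (-2 + 0);  E = (- ((-2 + 0) + 0))
2. [add_zero →] ((-2 + 0) + 0)  →  (-2 + 0);  E = (- (-2 + 0))
3. [add_zero →] (-2 + 0)  →  -2;  cost 2 ≤ 2, done

(- -2)   [cost 2]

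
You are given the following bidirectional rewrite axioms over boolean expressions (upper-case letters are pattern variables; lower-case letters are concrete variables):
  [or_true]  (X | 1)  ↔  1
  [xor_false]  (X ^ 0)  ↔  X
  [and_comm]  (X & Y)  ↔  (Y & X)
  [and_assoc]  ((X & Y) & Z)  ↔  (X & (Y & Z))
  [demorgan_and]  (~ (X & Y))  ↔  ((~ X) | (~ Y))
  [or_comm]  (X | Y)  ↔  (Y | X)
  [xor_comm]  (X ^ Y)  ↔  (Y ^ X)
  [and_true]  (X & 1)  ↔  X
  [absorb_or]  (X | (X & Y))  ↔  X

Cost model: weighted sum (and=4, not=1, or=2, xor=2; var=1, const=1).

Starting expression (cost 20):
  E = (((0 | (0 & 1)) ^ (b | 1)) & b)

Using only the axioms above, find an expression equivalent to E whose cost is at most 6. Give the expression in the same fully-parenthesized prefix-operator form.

1. [absorb_or →] (0 | (0 & 1))  →  0;  E = ((0 ^ (b | 1)) & b)
2. [or_true →] (b | 1)  →  1;  E = ((0 ^ 1) & b)
3. [xor_comm →] (0 ^ 1)  →  (1 ^ 0);  E = ((1 ^ 0) & b)
4. [and_comm →] ((1 ^ 0) & b)  →  (b & (1 ^ 0))
5. [xor_false →] (1 ^ 0)  →  1;  cost 6 ≤ 6, done

(b & 1)   [cost 6]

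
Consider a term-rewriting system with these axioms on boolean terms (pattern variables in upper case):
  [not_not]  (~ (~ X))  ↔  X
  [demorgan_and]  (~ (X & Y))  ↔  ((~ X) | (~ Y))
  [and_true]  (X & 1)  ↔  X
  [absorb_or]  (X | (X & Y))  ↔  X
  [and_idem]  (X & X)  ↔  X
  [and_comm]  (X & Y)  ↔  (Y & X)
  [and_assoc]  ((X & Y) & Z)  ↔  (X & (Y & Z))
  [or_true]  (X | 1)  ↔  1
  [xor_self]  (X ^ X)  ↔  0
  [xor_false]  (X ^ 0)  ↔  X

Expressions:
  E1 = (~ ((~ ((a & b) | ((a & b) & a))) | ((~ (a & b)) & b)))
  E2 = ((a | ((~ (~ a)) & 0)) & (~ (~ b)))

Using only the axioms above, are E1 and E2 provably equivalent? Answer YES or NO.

(1) ((a & b) | ((a & b) & a))  =[absorb_or →]=  (a & b)    ⊢ (~ ((~ (a & b)) | ((~ (a & b)) & b)))
(2) ((~ (a & b)) | ((~ (a & b)) & b))  =[absorb_or →]=  (~ (a & b))    ⊢ (~ (~ (a & b)))
(3) (~ (~ (a & b)))  =[not_not →]=  (a & b)
(4) b  =[not_not ←]=  (~ (~ b))    ⊢ (a & (~ (~ b)))
(5) a  =[absorb_or ←]=  (a | (a & 0))    ⊢ ((a | (a & 0)) & (~ (~ b)))
(6) a  =[not_not ←]=  (~ (~ a))    ⊢ E2

YES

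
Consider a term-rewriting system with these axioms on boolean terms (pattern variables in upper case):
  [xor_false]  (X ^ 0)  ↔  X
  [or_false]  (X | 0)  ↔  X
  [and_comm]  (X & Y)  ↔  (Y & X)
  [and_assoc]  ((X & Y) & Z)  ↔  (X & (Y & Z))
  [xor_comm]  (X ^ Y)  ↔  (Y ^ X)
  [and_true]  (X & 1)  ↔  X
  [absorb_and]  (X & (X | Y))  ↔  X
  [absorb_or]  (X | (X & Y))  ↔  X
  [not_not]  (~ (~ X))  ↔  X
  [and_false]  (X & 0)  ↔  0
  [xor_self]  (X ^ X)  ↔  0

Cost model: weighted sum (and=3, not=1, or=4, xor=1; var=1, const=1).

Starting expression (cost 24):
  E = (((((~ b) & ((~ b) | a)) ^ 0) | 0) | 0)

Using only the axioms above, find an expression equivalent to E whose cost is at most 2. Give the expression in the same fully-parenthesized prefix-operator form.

step 1: absorb_and (→) rewrites ((~ b) & ((~ b) | a)) into (~ b), now ((((~ b) ^ 0) | 0) | 0)
step 2: or_false (→) rewrites ((((~ b) ^ 0) | 0) | 0) into (((~ b) ^ 0) | 0)
step 3: or_false (→) rewrites (((~ b) ^ 0) | 0) into ((~ b) ^ 0)
step 4: xor_false (→) rewrites ((~ b) ^ 0) into (~ b), reaching cost 2 (bound 2)

(~ b)   [cost 2]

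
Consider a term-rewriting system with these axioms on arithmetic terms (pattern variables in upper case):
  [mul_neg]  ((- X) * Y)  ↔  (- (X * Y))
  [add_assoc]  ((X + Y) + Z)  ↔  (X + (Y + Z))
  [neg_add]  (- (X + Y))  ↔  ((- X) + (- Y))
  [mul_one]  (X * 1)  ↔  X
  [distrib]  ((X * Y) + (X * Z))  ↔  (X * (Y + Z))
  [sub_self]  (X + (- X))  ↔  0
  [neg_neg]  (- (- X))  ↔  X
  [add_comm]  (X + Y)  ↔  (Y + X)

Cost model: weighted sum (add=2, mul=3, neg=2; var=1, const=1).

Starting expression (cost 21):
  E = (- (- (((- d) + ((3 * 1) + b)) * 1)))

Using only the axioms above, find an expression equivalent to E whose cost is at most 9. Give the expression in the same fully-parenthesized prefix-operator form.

(1) (((- d) + ((3 * 1) + b)) * 1)  =[mul_one →]=  ((- d) + ((3 * 1) + b))    ⊢ (- (- ((- d) + ((3 * 1) + b))))
(2) (3 * 1)  =[mul_one →]=  3    ⊢ (- (- ((- d) + (3 + b))))
(3) (- (- ((- d) + (3 + b))))  =[neg_neg →]=  ((- d) + (3 + b))    ⊢ cost 9, within 9

((- d) + (3 + b))   [cost 9]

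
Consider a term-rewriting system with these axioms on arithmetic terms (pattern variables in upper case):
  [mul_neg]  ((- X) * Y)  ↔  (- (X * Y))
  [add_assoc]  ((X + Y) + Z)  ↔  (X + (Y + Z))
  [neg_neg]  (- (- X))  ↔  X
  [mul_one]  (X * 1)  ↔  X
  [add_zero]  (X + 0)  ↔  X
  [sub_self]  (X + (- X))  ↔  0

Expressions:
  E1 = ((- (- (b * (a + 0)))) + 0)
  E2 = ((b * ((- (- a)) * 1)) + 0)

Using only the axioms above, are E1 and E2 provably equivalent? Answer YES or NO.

YES

step 1: add_zero (→) rewrites ((- (- (b * (a + 0)))) + 0) into (- (- (b * (a + 0))))
step 2: neg_neg (→) rewrites (- (- (b * (a + 0)))) into (b * (a + 0))
step 3: add_zero (→) rewrites (a + 0) into a, now (b * a)
step 4: neg_neg (←) rewrites a into (- (- a)), now (b * (- (- a)))
step 5: add_zero (←) rewrites (b * (- (- a))) into ((b * (- (- a))) + 0)
step 6: mul_one (←) rewrites (- (- a)) into ((- (- a)) * 1), which is E2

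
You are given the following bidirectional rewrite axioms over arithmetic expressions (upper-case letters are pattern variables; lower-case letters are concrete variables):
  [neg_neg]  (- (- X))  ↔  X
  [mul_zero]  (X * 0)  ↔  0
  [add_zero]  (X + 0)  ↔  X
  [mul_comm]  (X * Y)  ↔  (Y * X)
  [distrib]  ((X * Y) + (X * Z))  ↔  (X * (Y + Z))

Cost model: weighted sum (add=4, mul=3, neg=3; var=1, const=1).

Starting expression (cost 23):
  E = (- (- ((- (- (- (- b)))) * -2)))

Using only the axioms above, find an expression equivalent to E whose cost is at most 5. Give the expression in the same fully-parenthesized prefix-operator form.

step 1: neg_neg (→) rewrites (- (- b)) into b, now (- (- ((- (- b)) * -2)))
step 2: neg_neg (→) rewrites (- (- ((- (- b)) * -2))) into ((- (- b)) * -2)
step 3: neg_neg (→) rewrites (- (- b)) into b, reaching cost 5 (bound 5)

(b * -2)   [cost 5]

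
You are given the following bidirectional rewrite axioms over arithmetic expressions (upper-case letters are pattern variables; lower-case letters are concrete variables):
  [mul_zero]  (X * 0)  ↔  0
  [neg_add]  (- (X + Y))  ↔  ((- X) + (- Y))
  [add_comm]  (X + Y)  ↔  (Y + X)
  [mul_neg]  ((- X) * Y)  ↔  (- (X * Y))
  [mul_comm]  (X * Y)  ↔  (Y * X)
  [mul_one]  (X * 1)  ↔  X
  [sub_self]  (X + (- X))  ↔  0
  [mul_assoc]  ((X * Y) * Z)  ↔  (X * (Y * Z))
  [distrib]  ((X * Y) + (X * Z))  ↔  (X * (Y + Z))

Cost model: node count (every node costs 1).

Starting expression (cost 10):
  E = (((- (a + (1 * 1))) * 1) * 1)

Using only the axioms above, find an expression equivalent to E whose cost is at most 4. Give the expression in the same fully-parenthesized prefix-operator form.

(- (a + 1))   [cost 4]

1. [mul_one →] (1 * 1)  →  1;  E = (((- (a + 1)) * 1) * 1)
2. [mul_one →] ((- (a + 1)) * 1)  →  (- (a + 1));  E = ((- (a + 1)) * 1)
3. [mul_one →] ((- (a + 1)) * 1)  →  (- (a + 1));  cost 4 ≤ 4, done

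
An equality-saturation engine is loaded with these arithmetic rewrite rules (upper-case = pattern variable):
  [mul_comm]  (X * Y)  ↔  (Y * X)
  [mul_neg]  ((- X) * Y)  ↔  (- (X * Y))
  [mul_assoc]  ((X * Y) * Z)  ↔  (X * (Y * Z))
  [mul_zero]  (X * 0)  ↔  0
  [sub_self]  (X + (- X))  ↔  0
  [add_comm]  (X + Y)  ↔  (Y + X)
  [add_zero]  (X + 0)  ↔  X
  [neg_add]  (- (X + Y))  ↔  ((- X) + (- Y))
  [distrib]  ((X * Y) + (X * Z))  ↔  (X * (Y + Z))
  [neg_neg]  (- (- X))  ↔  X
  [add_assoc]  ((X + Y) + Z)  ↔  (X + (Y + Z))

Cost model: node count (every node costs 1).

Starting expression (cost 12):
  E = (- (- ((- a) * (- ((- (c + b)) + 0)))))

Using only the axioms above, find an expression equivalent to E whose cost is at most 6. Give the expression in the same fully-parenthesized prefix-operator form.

step 1: add_zero (→) rewrites ((- (c + b)) + 0) into (- (c + b)), now (- (- ((- a) * (- (- (c + b))))))
step 2: neg_neg (→) rewrites (- (- ((- a) * (- (- (c + b)))))) into ((- a) * (- (- (c + b))))
step 3: neg_neg (→) rewrites (- (- (c + b))) into (c + b), reaching cost 6 (bound 6)

((- a) * (c + b))   [cost 6]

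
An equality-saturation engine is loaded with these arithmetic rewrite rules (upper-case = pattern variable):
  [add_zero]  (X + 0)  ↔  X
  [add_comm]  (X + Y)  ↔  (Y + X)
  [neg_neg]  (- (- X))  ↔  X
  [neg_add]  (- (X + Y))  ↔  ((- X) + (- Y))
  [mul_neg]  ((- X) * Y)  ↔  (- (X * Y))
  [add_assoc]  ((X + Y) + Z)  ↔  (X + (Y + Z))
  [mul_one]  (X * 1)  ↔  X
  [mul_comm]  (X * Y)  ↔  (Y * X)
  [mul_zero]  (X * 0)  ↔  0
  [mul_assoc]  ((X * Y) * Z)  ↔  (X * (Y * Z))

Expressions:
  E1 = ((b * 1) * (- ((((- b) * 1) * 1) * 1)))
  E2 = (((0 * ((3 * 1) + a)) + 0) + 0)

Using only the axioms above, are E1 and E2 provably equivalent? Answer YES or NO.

NO

Every axiom is a valid identity, so a rewrite proof would force E1 and E2 to agree under every assignment.
At a=0, b=1: E1 = 1 but E2 = 0; they differ, so no derivation exists.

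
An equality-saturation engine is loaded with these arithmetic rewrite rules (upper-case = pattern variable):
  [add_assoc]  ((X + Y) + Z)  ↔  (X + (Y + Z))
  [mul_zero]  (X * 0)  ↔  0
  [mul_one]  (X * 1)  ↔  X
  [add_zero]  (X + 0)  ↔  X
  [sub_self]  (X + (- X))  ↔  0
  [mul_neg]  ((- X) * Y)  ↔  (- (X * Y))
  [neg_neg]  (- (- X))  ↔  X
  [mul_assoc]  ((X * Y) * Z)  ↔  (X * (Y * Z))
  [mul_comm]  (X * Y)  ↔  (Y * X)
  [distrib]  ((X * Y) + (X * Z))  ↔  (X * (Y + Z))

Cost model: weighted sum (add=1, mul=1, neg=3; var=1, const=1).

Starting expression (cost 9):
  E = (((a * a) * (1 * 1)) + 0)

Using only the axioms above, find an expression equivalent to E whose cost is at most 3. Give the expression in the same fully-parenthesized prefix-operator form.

(a * a)   [cost 3]

step 1: mul_one (→) rewrites (1 * 1) into 1, now (((a * a) * 1) + 0)
step 2: mul_one (→) rewrites ((a * a) * 1) into (a * a), now ((a * a) + 0)
step 3: add_zero (→) rewrites ((a * a) + 0) into (a * a), reaching cost 3 (bound 3)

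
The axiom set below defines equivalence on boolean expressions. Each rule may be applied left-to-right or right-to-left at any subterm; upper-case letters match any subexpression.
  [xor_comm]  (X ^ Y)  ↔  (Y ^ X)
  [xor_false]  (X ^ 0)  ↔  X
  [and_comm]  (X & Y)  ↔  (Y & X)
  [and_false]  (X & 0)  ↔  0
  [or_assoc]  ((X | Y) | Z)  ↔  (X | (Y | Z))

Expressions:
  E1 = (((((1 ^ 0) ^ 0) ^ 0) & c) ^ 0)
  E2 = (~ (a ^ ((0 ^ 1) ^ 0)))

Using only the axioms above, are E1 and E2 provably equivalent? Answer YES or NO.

The axioms are sound identities: if E1 ↔* E2 then E1 and E2 evaluate identically under any assignment.
Under a=0, c=1: E1 evaluates to 1, E2 to 0. Distinct ⇒ no rewrite sequence connects them.

NO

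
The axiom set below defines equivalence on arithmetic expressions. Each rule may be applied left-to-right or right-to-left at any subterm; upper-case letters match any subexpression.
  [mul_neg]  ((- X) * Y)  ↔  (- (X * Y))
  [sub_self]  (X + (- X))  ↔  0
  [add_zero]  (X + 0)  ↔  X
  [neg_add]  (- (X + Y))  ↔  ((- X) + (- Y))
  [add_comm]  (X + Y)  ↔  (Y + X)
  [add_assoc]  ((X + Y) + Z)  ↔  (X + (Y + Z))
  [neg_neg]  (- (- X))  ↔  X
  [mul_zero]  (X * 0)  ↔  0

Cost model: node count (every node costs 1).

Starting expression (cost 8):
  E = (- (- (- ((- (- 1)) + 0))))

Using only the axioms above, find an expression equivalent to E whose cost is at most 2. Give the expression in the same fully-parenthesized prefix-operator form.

(- 1)   [cost 2]

(1) (- (- 1))  =[neg_neg →]=  1    ⊢ (- (- (- (1 + 0))))
(2) (- (- (1 + 0)))  =[neg_neg →]=  (1 + 0)    ⊢ (- (1 + 0))
(3) (1 + 0)  =[add_zero →]=  1    ⊢ cost 2, within 2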